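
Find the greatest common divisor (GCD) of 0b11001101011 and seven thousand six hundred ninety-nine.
Convert 0b11001101011 (binary) → 1024 + 512 + 64 + 32 + 8 + 2 + 1 = 1643 (decimal)
Convert seven thousand six hundred ninety-nine (English words) → 7×1000 + 6×100 + 99 = 7699 (decimal)
Compute gcd(1643, 7699) = 1
1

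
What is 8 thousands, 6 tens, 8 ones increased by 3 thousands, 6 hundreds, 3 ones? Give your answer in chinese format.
Convert 8 thousands, 6 tens, 8 ones (place-value notation) → 8×1000 + 6×10 + 8 = 8068 (decimal)
Convert 3 thousands, 6 hundreds, 3 ones (place-value notation) → 3×1000 + 6×100 + 3 = 3603 (decimal)
Compute 8068 + 3603 = 11671
Convert 11671 (decimal) → 11671 = 1×10000 + 1×1000 + 6×100 + 7×10 + 1 → 一万一千六百七十一 (Chinese numeral)
一万一千六百七十一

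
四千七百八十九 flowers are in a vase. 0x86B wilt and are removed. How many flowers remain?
Convert 四千七百八十九 (Chinese numeral) → 4×1000 + 7×100 + 8×10 + 9 = 4789 (decimal)
Convert 0x86B (hexadecimal) → 8×256 + 6×16 + 11 = 2155 (decimal)
Compute 4789 - 2155 = 2634
2634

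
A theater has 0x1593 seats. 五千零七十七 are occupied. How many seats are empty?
Convert 0x1593 (hexadecimal) → 1×4096 + 5×256 + 9×16 + 3 = 5523 (decimal)
Convert 五千零七十七 (Chinese numeral) → 5×1000 + 7×10 + 7 = 5077 (decimal)
Compute 5523 - 5077 = 446
446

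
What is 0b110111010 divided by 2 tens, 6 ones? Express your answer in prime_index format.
Convert 0b110111010 (binary) → 256 + 128 + 32 + 16 + 8 + 2 = 442 (decimal)
Convert 2 tens, 6 ones (place-value notation) → 2×10 + 6 = 26 (decimal)
Compute 442 ÷ 26 = 17
Convert 17 (decimal) → the 7th prime (prime index)
the 7th prime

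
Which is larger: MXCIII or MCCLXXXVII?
Convert MXCIII (Roman numeral) → 1000 + 90 + 1 + 1 + 1 = 1093 (decimal)
Convert MCCLXXXVII (Roman numeral) → 1000 + 100 + 100 + 50 + 10 + 10 + 10 + 5 + 1 + 1 = 1287 (decimal)
Compare 1093 vs 1287: larger = 1287
1287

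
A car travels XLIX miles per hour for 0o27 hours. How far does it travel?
Convert XLIX (Roman numeral) → 40 + 9 = 49 (decimal)
Convert 0o27 (octal) → 2×8 + 7 = 23 (decimal)
Compute 49 × 23 = 1127
1127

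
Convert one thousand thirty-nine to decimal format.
Convert one thousand thirty-nine (English words) → 1×1000 + 39 = 1039 (decimal)
1039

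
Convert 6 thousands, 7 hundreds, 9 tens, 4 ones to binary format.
Convert 6 thousands, 7 hundreds, 9 tens, 4 ones (place-value notation) → 6×1000 + 7×100 + 9×10 + 4 = 6794 (decimal)
Convert 6794 (decimal) → 6794 = 4096 + 2048 + 512 + 128 + 8 + 2 → 0b1101010001010 (binary)
0b1101010001010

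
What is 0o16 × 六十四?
Convert 0o16 (octal) → 1×8 + 6 = 14 (decimal)
Convert 六十四 (Chinese numeral) → 6×10 + 4 = 64 (decimal)
Compute 14 × 64 = 896
896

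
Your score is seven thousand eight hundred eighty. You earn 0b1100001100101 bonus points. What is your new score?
Convert seven thousand eight hundred eighty (English words) → 7×1000 + 8×100 + 80 = 7880 (decimal)
Convert 0b1100001100101 (binary) → 4096 + 2048 + 64 + 32 + 4 + 1 = 6245 (decimal)
Compute 7880 + 6245 = 14125
14125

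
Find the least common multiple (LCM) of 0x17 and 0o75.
Convert 0x17 (hexadecimal) → 1×16 + 7 = 23 (decimal)
Convert 0o75 (octal) → 7×8 + 5 = 61 (decimal)
Compute lcm(23, 61) = 1403
1403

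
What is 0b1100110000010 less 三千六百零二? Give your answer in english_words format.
Convert 0b1100110000010 (binary) → 4096 + 2048 + 256 + 128 + 2 = 6530 (decimal)
Convert 三千六百零二 (Chinese numeral) → 3×1000 + 6×100 + 2 = 3602 (decimal)
Compute 6530 - 3602 = 2928
Convert 2928 (decimal) → 2928 = 2×1000 + 9×100 + 28 → two thousand nine hundred twenty-eight (English words)
two thousand nine hundred twenty-eight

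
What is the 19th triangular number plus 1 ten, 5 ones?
The 19th triangular number = 19×20/2 = 190
Convert 1 ten, 5 ones (place-value notation) → 1×10 + 5 = 15 (decimal)
Compute 190 + 15 = 205
205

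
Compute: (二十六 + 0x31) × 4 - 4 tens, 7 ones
Convert 二十六 (Chinese numeral) → 2×10 + 6 = 26 (decimal)
Convert 0x31 (hexadecimal) → 3×16 + 1 = 49 (decimal)
Convert 4 tens, 7 ones (place-value notation) → 4×10 + 7 = 47 (decimal)
Expression in decimal: (26 + 49) × 4 - 47
Parentheses first: 26 + 49 = 75
Multiply: 75 × 4 = 300
Subtract: 300 - 47 = 253
253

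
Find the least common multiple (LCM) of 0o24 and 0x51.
Convert 0o24 (octal) → 2×8 + 4 = 20 (decimal)
Convert 0x51 (hexadecimal) → 5×16 + 1 = 81 (decimal)
Compute lcm(20, 81) = 1620
1620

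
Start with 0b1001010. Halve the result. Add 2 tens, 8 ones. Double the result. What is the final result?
Convert 0b1001010 (binary) → 64 + 8 + 2 = 74 (decimal)
Start: 74
74 ÷ 2 = 37
Convert 2 tens, 8 ones (place-value notation) → 2×10 + 8 = 28 (decimal)
37 + 28 = 65
65 × 2 = 130
130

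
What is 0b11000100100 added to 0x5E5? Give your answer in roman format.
Convert 0b11000100100 (binary) → 1024 + 512 + 32 + 4 = 1572 (decimal)
Convert 0x5E5 (hexadecimal) → 5×256 + 14×16 + 5 = 1509 (decimal)
Compute 1572 + 1509 = 3081
Convert 3081 (decimal) → 3081 = 1000 + 1000 + 1000 + 50 + 10 + 10 + 10 + 1 → MMMLXXXI (Roman numeral)
MMMLXXXI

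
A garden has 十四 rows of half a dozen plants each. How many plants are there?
Convert half a dozen (colloquial) → 6 (decimal)
Convert 十四 (Chinese numeral) → 1×10 + 4 = 14 (decimal)
Compute 6 × 14 = 84
84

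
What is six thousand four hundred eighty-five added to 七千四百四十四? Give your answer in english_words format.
Convert six thousand four hundred eighty-five (English words) → 6×1000 + 4×100 + 85 = 6485 (decimal)
Convert 七千四百四十四 (Chinese numeral) → 7×1000 + 4×100 + 4×10 + 4 = 7444 (decimal)
Compute 6485 + 7444 = 13929
Convert 13929 (decimal) → 13929 = 13×1000 + 9×100 + 29 → thirteen thousand nine hundred twenty-nine (English words)
thirteen thousand nine hundred twenty-nine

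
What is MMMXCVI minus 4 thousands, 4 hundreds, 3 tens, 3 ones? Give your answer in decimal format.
Convert MMMXCVI (Roman numeral) → 1000 + 1000 + 1000 + 90 + 5 + 1 = 3096 (decimal)
Convert 4 thousands, 4 hundreds, 3 tens, 3 ones (place-value notation) → 4×1000 + 4×100 + 3×10 + 3 = 4433 (decimal)
Compute 3096 - 4433 = -1337
-1337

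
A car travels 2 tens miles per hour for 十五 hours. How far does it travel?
Convert 2 tens (place-value notation) → 2×10 = 20 (decimal)
Convert 十五 (Chinese numeral) → 1×10 + 5 = 15 (decimal)
Compute 20 × 15 = 300
300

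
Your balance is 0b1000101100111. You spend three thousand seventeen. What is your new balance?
Convert 0b1000101100111 (binary) → 4096 + 256 + 64 + 32 + 4 + 2 + 1 = 4455 (decimal)
Convert three thousand seventeen (English words) → 3×1000 + 17 = 3017 (decimal)
Compute 4455 - 3017 = 1438
1438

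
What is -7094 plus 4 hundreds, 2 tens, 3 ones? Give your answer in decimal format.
Convert 4 hundreds, 2 tens, 3 ones (place-value notation) → 4×100 + 2×10 + 3 = 423 (decimal)
Compute -7094 + 423 = -6671
-6671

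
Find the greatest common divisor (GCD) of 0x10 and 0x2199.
Convert 0x10 (hexadecimal) → 1×16 = 16 (decimal)
Convert 0x2199 (hexadecimal) → 2×4096 + 1×256 + 9×16 + 9 = 8601 (decimal)
Compute gcd(16, 8601) = 1
1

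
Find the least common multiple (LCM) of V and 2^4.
Convert V (Roman numeral) → 5 (decimal)
Convert 2^4 (power) → 16 (decimal)
Compute lcm(5, 16) = 80
80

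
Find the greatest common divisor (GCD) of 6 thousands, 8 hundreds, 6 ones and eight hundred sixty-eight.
Convert 6 thousands, 8 hundreds, 6 ones (place-value notation) → 6×1000 + 8×100 + 6 = 6806 (decimal)
Convert eight hundred sixty-eight (English words) → 8×100 + 68 = 868 (decimal)
Compute gcd(6806, 868) = 2
2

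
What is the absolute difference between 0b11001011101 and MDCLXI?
Convert 0b11001011101 (binary) → 1024 + 512 + 64 + 16 + 8 + 4 + 1 = 1629 (decimal)
Convert MDCLXI (Roman numeral) → 1000 + 500 + 100 + 50 + 10 + 1 = 1661 (decimal)
Compute |1629 - 1661| = 32
32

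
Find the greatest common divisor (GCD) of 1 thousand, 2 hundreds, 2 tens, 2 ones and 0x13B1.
Convert 1 thousand, 2 hundreds, 2 tens, 2 ones (place-value notation) → 1×1000 + 2×100 + 2×10 + 2 = 1222 (decimal)
Convert 0x13B1 (hexadecimal) → 1×4096 + 3×256 + 11×16 + 1 = 5041 (decimal)
Compute gcd(1222, 5041) = 1
1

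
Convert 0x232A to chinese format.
Convert 0x232A (hexadecimal) → 2×4096 + 3×256 + 2×16 + 10 = 9002 (decimal)
Convert 9002 (decimal) → 9002 = 9×1000 + 2 → 九千零二 (Chinese numeral)
九千零二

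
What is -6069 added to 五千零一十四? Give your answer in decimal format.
Convert 五千零一十四 (Chinese numeral) → 5×1000 + 1×10 + 4 = 5014 (decimal)
Compute -6069 + 5014 = -1055
-1055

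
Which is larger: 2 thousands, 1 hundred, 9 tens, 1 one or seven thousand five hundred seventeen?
Convert 2 thousands, 1 hundred, 9 tens, 1 one (place-value notation) → 2×1000 + 1×100 + 9×10 + 1 = 2191 (decimal)
Convert seven thousand five hundred seventeen (English words) → 7×1000 + 5×100 + 17 = 7517 (decimal)
Compare 2191 vs 7517: larger = 7517
7517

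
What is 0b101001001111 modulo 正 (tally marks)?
Convert 0b101001001111 (binary) → 2048 + 512 + 64 + 8 + 4 + 2 + 1 = 2639 (decimal)
Convert 正 (tally marks) → 5 (decimal)
Compute 2639 mod 5 = 4
4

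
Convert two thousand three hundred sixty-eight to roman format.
Convert two thousand three hundred sixty-eight (English words) → 2×1000 + 3×100 + 68 = 2368 (decimal)
Convert 2368 (decimal) → 2368 = 1000 + 1000 + 100 + 100 + 100 + 50 + 10 + 5 + 1 + 1 + 1 → MMCCCLXVIII (Roman numeral)
MMCCCLXVIII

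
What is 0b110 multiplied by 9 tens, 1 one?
Convert 0b110 (binary) → 4 + 2 = 6 (decimal)
Convert 9 tens, 1 one (place-value notation) → 9×10 + 1 = 91 (decimal)
Compute 6 × 91 = 546
546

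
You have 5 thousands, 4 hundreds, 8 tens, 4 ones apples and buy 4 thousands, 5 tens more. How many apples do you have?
Convert 5 thousands, 4 hundreds, 8 tens, 4 ones (place-value notation) → 5×1000 + 4×100 + 8×10 + 4 = 5484 (decimal)
Convert 4 thousands, 5 tens (place-value notation) → 4×1000 + 5×10 = 4050 (decimal)
Compute 5484 + 4050 = 9534
9534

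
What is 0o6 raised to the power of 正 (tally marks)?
Convert 0o6 (octal) → 6 (decimal)
Convert 正 (tally marks) → 5 (decimal)
Compute 6 ^ 5 = 7776
7776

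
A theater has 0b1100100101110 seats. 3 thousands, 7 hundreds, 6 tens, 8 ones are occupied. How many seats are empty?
Convert 0b1100100101110 (binary) → 4096 + 2048 + 256 + 32 + 8 + 4 + 2 = 6446 (decimal)
Convert 3 thousands, 7 hundreds, 6 tens, 8 ones (place-value notation) → 3×1000 + 7×100 + 6×10 + 8 = 3768 (decimal)
Compute 6446 - 3768 = 2678
2678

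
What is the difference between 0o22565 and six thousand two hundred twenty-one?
Convert 0o22565 (octal) → 2×4096 + 2×512 + 5×64 + 6×8 + 5 = 9589 (decimal)
Convert six thousand two hundred twenty-one (English words) → 6×1000 + 2×100 + 21 = 6221 (decimal)
Difference: |9589 - 6221| = 3368
3368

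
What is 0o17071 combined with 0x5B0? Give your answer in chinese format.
Convert 0o17071 (octal) → 1×4096 + 7×512 + 7×8 + 1 = 7737 (decimal)
Convert 0x5B0 (hexadecimal) → 5×256 + 11×16 = 1456 (decimal)
Compute 7737 + 1456 = 9193
Convert 9193 (decimal) → 9193 = 9×1000 + 1×100 + 9×10 + 3 → 九千一百九十三 (Chinese numeral)
九千一百九十三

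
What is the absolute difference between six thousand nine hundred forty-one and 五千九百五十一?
Convert six thousand nine hundred forty-one (English words) → 6×1000 + 9×100 + 41 = 6941 (decimal)
Convert 五千九百五十一 (Chinese numeral) → 5×1000 + 9×100 + 5×10 + 1 = 5951 (decimal)
Compute |6941 - 5951| = 990
990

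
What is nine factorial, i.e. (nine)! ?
Convert nine (English words) → 9 (decimal)
Compute 9! = 362880
362880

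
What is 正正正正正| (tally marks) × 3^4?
Convert 正正正正正| (tally marks) → 5 + 5 + 5 + 5 + 5 + 1 = 26 (decimal)
Convert 3^4 (power) → 81 (decimal)
Compute 26 × 81 = 2106
2106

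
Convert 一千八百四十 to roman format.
Convert 一千八百四十 (Chinese numeral) → 1×1000 + 8×100 + 4×10 = 1840 (decimal)
Convert 1840 (decimal) → 1840 = 1000 + 500 + 100 + 100 + 100 + 40 → MDCCCXL (Roman numeral)
MDCCCXL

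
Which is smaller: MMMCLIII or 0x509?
Convert MMMCLIII (Roman numeral) → 1000 + 1000 + 1000 + 100 + 50 + 1 + 1 + 1 = 3153 (decimal)
Convert 0x509 (hexadecimal) → 5×256 + 9 = 1289 (decimal)
Compare 3153 vs 1289: smaller = 1289
1289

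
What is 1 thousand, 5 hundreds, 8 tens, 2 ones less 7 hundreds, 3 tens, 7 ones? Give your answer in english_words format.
Convert 1 thousand, 5 hundreds, 8 tens, 2 ones (place-value notation) → 1×1000 + 5×100 + 8×10 + 2 = 1582 (decimal)
Convert 7 hundreds, 3 tens, 7 ones (place-value notation) → 7×100 + 3×10 + 7 = 737 (decimal)
Compute 1582 - 737 = 845
Convert 845 (decimal) → 845 = 8×100 + 45 → eight hundred forty-five (English words)
eight hundred forty-five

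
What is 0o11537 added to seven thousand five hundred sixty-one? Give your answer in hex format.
Convert 0o11537 (octal) → 1×4096 + 1×512 + 5×64 + 3×8 + 7 = 4959 (decimal)
Convert seven thousand five hundred sixty-one (English words) → 7×1000 + 5×100 + 61 = 7561 (decimal)
Compute 4959 + 7561 = 12520
Convert 12520 (decimal) → 12520 = 3×4096 + 14×16 + 8 → 0x30E8 (hexadecimal)
0x30E8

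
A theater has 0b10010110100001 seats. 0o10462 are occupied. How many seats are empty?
Convert 0b10010110100001 (binary) → 8192 + 1024 + 256 + 128 + 32 + 1 = 9633 (decimal)
Convert 0o10462 (octal) → 1×4096 + 4×64 + 6×8 + 2 = 4402 (decimal)
Compute 9633 - 4402 = 5231
5231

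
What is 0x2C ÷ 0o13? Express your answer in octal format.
Convert 0x2C (hexadecimal) → 2×16 + 12 = 44 (decimal)
Convert 0o13 (octal) → 1×8 + 3 = 11 (decimal)
Compute 44 ÷ 11 = 4
Convert 4 (decimal) → 0o4 (octal)
0o4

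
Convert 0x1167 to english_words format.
Convert 0x1167 (hexadecimal) → 1×4096 + 1×256 + 6×16 + 7 = 4455 (decimal)
Convert 4455 (decimal) → 4455 = 4×1000 + 4×100 + 55 → four thousand four hundred fifty-five (English words)
four thousand four hundred fifty-five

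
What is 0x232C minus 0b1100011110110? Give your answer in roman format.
Convert 0x232C (hexadecimal) → 2×4096 + 3×256 + 2×16 + 12 = 9004 (decimal)
Convert 0b1100011110110 (binary) → 4096 + 2048 + 128 + 64 + 32 + 16 + 4 + 2 = 6390 (decimal)
Compute 9004 - 6390 = 2614
Convert 2614 (decimal) → 2614 = 1000 + 1000 + 500 + 100 + 10 + 4 → MMDCXIV (Roman numeral)
MMDCXIV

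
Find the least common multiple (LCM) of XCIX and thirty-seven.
Convert XCIX (Roman numeral) → 90 + 9 = 99 (decimal)
Convert thirty-seven (English words) → 37 (decimal)
Compute lcm(99, 37) = 3663
3663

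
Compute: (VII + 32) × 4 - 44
Convert VII (Roman numeral) → 5 + 1 + 1 = 7 (decimal)
Expression in decimal: (7 + 32) × 4 - 44
Parentheses first: 7 + 32 = 39
Multiply: 39 × 4 = 156
Subtract: 156 - 44 = 112
112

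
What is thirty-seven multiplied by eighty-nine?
Convert thirty-seven (English words) → 37 (decimal)
Convert eighty-nine (English words) → 89 (decimal)
Compute 37 × 89 = 3293
3293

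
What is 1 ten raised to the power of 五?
Convert 1 ten (place-value notation) → 1×10 = 10 (decimal)
Convert 五 (Chinese numeral) → 5 (decimal)
Compute 10 ^ 5 = 100000
100000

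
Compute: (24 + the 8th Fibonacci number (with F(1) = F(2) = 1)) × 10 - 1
Convert the 8th Fibonacci number (with F(1) = F(2) = 1) (Fibonacci index) → 1, 1, 2, 3, 5, 8, 13, 21 → 21 (decimal)
Expression in decimal: (24 + 21) × 10 - 1
Parentheses first: 24 + 21 = 45
Multiply: 45 × 10 = 450
Subtract: 450 - 1 = 449
449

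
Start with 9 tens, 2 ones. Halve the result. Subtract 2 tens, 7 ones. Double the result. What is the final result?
Convert 9 tens, 2 ones (place-value notation) → 9×10 + 2 = 92 (decimal)
Start: 92
92 ÷ 2 = 46
Convert 2 tens, 7 ones (place-value notation) → 2×10 + 7 = 27 (decimal)
46 - 27 = 19
19 × 2 = 38
38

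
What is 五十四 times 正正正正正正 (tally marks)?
Convert 五十四 (Chinese numeral) → 5×10 + 4 = 54 (decimal)
Convert 正正正正正正 (tally marks) → 5 + 5 + 5 + 5 + 5 + 5 = 30 (decimal)
Compute 54 × 30 = 1620
1620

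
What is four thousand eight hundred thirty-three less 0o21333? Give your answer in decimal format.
Convert four thousand eight hundred thirty-three (English words) → 4×1000 + 8×100 + 33 = 4833 (decimal)
Convert 0o21333 (octal) → 2×4096 + 1×512 + 3×64 + 3×8 + 3 = 8923 (decimal)
Compute 4833 - 8923 = -4090
-4090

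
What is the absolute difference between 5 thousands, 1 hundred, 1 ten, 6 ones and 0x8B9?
Convert 5 thousands, 1 hundred, 1 ten, 6 ones (place-value notation) → 5×1000 + 1×100 + 1×10 + 6 = 5116 (decimal)
Convert 0x8B9 (hexadecimal) → 8×256 + 11×16 + 9 = 2233 (decimal)
Compute |5116 - 2233| = 2883
2883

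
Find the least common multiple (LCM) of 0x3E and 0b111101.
Convert 0x3E (hexadecimal) → 3×16 + 14 = 62 (decimal)
Convert 0b111101 (binary) → 32 + 16 + 8 + 4 + 1 = 61 (decimal)
Compute lcm(62, 61) = 3782
3782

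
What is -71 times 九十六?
Convert 九十六 (Chinese numeral) → 9×10 + 6 = 96 (decimal)
Compute -71 × 96 = -6816
-6816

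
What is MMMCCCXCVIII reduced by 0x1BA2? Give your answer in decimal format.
Convert MMMCCCXCVIII (Roman numeral) → 1000 + 1000 + 1000 + 100 + 100 + 100 + 90 + 5 + 1 + 1 + 1 = 3398 (decimal)
Convert 0x1BA2 (hexadecimal) → 1×4096 + 11×256 + 10×16 + 2 = 7074 (decimal)
Compute 3398 - 7074 = -3676
-3676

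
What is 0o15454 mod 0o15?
Convert 0o15454 (octal) → 1×4096 + 5×512 + 4×64 + 5×8 + 4 = 6956 (decimal)
Convert 0o15 (octal) → 1×8 + 5 = 13 (decimal)
Compute 6956 mod 13 = 1
1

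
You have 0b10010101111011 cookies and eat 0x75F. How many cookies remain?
Convert 0b10010101111011 (binary) → 8192 + 1024 + 256 + 64 + 32 + 16 + 8 + 2 + 1 = 9595 (decimal)
Convert 0x75F (hexadecimal) → 7×256 + 5×16 + 15 = 1887 (decimal)
Compute 9595 - 1887 = 7708
7708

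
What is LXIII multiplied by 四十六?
Convert LXIII (Roman numeral) → 50 + 10 + 1 + 1 + 1 = 63 (decimal)
Convert 四十六 (Chinese numeral) → 4×10 + 6 = 46 (decimal)
Compute 63 × 46 = 2898
2898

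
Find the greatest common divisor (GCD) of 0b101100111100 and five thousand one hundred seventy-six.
Convert 0b101100111100 (binary) → 2048 + 512 + 256 + 32 + 16 + 8 + 4 = 2876 (decimal)
Convert five thousand one hundred seventy-six (English words) → 5×1000 + 1×100 + 76 = 5176 (decimal)
Compute gcd(2876, 5176) = 4
4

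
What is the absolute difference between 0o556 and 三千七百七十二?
Convert 0o556 (octal) → 5×64 + 5×8 + 6 = 366 (decimal)
Convert 三千七百七十二 (Chinese numeral) → 3×1000 + 7×100 + 7×10 + 2 = 3772 (decimal)
Compute |366 - 3772| = 3406
3406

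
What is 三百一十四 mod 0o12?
Convert 三百一十四 (Chinese numeral) → 3×100 + 1×10 + 4 = 314 (decimal)
Convert 0o12 (octal) → 1×8 + 2 = 10 (decimal)
Compute 314 mod 10 = 4
4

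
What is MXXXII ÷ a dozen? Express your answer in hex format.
Convert MXXXII (Roman numeral) → 1000 + 10 + 10 + 10 + 1 + 1 = 1032 (decimal)
Convert a dozen (colloquial) → 12 (decimal)
Compute 1032 ÷ 12 = 86
Convert 86 (decimal) → 86 = 5×16 + 6 → 0x56 (hexadecimal)
0x56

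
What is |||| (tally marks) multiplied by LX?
Convert |||| (tally marks) → 4 (decimal)
Convert LX (Roman numeral) → 50 + 10 = 60 (decimal)
Compute 4 × 60 = 240
240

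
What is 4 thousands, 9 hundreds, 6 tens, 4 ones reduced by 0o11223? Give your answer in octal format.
Convert 4 thousands, 9 hundreds, 6 tens, 4 ones (place-value notation) → 4×1000 + 9×100 + 6×10 + 4 = 4964 (decimal)
Convert 0o11223 (octal) → 1×4096 + 1×512 + 2×64 + 2×8 + 3 = 4755 (decimal)
Compute 4964 - 4755 = 209
Convert 209 (decimal) → 209 = 3×64 + 2×8 + 1 → 0o321 (octal)
0o321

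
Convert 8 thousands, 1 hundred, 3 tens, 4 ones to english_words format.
Convert 8 thousands, 1 hundred, 3 tens, 4 ones (place-value notation) → 8×1000 + 1×100 + 3×10 + 4 = 8134 (decimal)
Convert 8134 (decimal) → 8134 = 8×1000 + 1×100 + 34 → eight thousand one hundred thirty-four (English words)
eight thousand one hundred thirty-four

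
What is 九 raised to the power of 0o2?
Convert 九 (Chinese numeral) → 9 (decimal)
Convert 0o2 (octal) → 2 (decimal)
Compute 9 ^ 2 = 81
81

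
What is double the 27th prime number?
The 27th prime number = 103
Compute 103 × 2 = 206
206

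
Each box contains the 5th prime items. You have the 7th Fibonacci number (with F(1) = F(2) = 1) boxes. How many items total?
Convert the 5th prime (prime index) → 11 (decimal)
Convert the 7th Fibonacci number (with F(1) = F(2) = 1) (Fibonacci index) → 1, 1, 2, 3, 5, 8, 13 → 13 (decimal)
Compute 11 × 13 = 143
143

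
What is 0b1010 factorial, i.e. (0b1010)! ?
Convert 0b1010 (binary) → 8 + 2 = 10 (decimal)
Compute 10! = 3628800
3628800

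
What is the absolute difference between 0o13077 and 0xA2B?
Convert 0o13077 (octal) → 1×4096 + 3×512 + 7×8 + 7 = 5695 (decimal)
Convert 0xA2B (hexadecimal) → 10×256 + 2×16 + 11 = 2603 (decimal)
Compute |5695 - 2603| = 3092
3092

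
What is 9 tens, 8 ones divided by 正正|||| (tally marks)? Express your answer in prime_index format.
Convert 9 tens, 8 ones (place-value notation) → 9×10 + 8 = 98 (decimal)
Convert 正正|||| (tally marks) → 5 + 5 + 4 = 14 (decimal)
Compute 98 ÷ 14 = 7
Convert 7 (decimal) → the 4th prime (prime index)
the 4th prime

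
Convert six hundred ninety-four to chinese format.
Convert six hundred ninety-four (English words) → 6×100 + 94 = 694 (decimal)
Convert 694 (decimal) → 694 = 6×100 + 9×10 + 4 → 六百九十四 (Chinese numeral)
六百九十四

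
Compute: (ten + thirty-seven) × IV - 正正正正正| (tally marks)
Convert ten (English words) → 10 (decimal)
Convert thirty-seven (English words) → 37 (decimal)
Convert IV (Roman numeral) → 4 (decimal)
Convert 正正正正正| (tally marks) → 5 + 5 + 5 + 5 + 5 + 1 = 26 (decimal)
Expression in decimal: (10 + 37) × 4 - 26
Parentheses first: 10 + 37 = 47
Multiply: 47 × 4 = 188
Subtract: 188 - 26 = 162
162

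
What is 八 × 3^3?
Convert 八 (Chinese numeral) → 8 (decimal)
Convert 3^3 (power) → 27 (decimal)
Compute 8 × 27 = 216
216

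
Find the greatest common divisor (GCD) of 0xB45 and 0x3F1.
Convert 0xB45 (hexadecimal) → 11×256 + 4×16 + 5 = 2885 (decimal)
Convert 0x3F1 (hexadecimal) → 3×256 + 15×16 + 1 = 1009 (decimal)
Compute gcd(2885, 1009) = 1
1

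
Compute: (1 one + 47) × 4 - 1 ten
Convert 1 one (place-value notation) → 1 (decimal)
Convert 1 ten (place-value notation) → 1×10 = 10 (decimal)
Expression in decimal: (1 + 47) × 4 - 10
Parentheses first: 1 + 47 = 48
Multiply: 48 × 4 = 192
Subtract: 192 - 10 = 182
182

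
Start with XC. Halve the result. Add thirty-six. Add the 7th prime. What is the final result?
Convert XC (Roman numeral) → 90 (decimal)
Start: 90
90 ÷ 2 = 45
Convert thirty-six (English words) → 36 (decimal)
45 + 36 = 81
Convert the 7th prime (prime index) → 17 (decimal)
81 + 17 = 98
98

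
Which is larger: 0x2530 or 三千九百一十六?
Convert 0x2530 (hexadecimal) → 2×4096 + 5×256 + 3×16 = 9520 (decimal)
Convert 三千九百一十六 (Chinese numeral) → 3×1000 + 9×100 + 1×10 + 6 = 3916 (decimal)
Compare 9520 vs 3916: larger = 9520
9520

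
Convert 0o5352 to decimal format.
Convert 0o5352 (octal) → 5×512 + 3×64 + 5×8 + 2 = 2794 (decimal)
2794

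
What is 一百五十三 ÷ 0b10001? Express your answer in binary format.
Convert 一百五十三 (Chinese numeral) → 1×100 + 5×10 + 3 = 153 (decimal)
Convert 0b10001 (binary) → 16 + 1 = 17 (decimal)
Compute 153 ÷ 17 = 9
Convert 9 (decimal) → 9 = 8 + 1 → 0b1001 (binary)
0b1001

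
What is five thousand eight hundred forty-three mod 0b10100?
Convert five thousand eight hundred forty-three (English words) → 5×1000 + 8×100 + 43 = 5843 (decimal)
Convert 0b10100 (binary) → 16 + 4 = 20 (decimal)
Compute 5843 mod 20 = 3
3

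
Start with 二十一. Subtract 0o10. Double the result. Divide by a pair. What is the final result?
Convert 二十一 (Chinese numeral) → 2×10 + 1 = 21 (decimal)
Start: 21
Convert 0o10 (octal) → 1×8 = 8 (decimal)
21 - 8 = 13
13 × 2 = 26
Convert a pair (colloquial) → 2 (decimal)
26 ÷ 2 = 13
13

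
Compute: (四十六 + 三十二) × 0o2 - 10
Convert 四十六 (Chinese numeral) → 4×10 + 6 = 46 (decimal)
Convert 三十二 (Chinese numeral) → 3×10 + 2 = 32 (decimal)
Convert 0o2 (octal) → 2 (decimal)
Expression in decimal: (46 + 32) × 2 - 10
Parentheses first: 46 + 32 = 78
Multiply: 78 × 2 = 156
Subtract: 156 - 10 = 146
146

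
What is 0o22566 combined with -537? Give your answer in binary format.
Convert 0o22566 (octal) → 2×4096 + 2×512 + 5×64 + 6×8 + 6 = 9590 (decimal)
Compute 9590 + -537 = 9053
Convert 9053 (decimal) → 9053 = 8192 + 512 + 256 + 64 + 16 + 8 + 4 + 1 → 0b10001101011101 (binary)
0b10001101011101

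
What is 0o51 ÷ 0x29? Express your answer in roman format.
Convert 0o51 (octal) → 5×8 + 1 = 41 (decimal)
Convert 0x29 (hexadecimal) → 2×16 + 9 = 41 (decimal)
Compute 41 ÷ 41 = 1
Convert 1 (decimal) → I (Roman numeral)
I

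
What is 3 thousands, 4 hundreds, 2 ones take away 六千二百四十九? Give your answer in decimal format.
Convert 3 thousands, 4 hundreds, 2 ones (place-value notation) → 3×1000 + 4×100 + 2 = 3402 (decimal)
Convert 六千二百四十九 (Chinese numeral) → 6×1000 + 2×100 + 4×10 + 9 = 6249 (decimal)
Compute 3402 - 6249 = -2847
-2847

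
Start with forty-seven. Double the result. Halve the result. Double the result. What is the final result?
Convert forty-seven (English words) → 47 (decimal)
Start: 47
47 × 2 = 94
94 ÷ 2 = 47
47 × 2 = 94
94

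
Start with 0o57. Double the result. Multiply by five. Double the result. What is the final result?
Convert 0o57 (octal) → 5×8 + 7 = 47 (decimal)
Start: 47
47 × 2 = 94
Convert five (English words) → 5 (decimal)
94 × 5 = 470
470 × 2 = 940
940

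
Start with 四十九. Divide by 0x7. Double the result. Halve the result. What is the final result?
Convert 四十九 (Chinese numeral) → 4×10 + 9 = 49 (decimal)
Start: 49
Convert 0x7 (hexadecimal) → 7 (decimal)
49 ÷ 7 = 7
7 × 2 = 14
14 ÷ 2 = 7
7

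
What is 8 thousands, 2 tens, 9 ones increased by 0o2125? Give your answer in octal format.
Convert 8 thousands, 2 tens, 9 ones (place-value notation) → 8×1000 + 2×10 + 9 = 8029 (decimal)
Convert 0o2125 (octal) → 2×512 + 1×64 + 2×8 + 5 = 1109 (decimal)
Compute 8029 + 1109 = 9138
Convert 9138 (decimal) → 9138 = 2×4096 + 1×512 + 6×64 + 6×8 + 2 → 0o21662 (octal)
0o21662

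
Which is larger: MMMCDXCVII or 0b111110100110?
Convert MMMCDXCVII (Roman numeral) → 1000 + 1000 + 1000 + 400 + 90 + 5 + 1 + 1 = 3497 (decimal)
Convert 0b111110100110 (binary) → 2048 + 1024 + 512 + 256 + 128 + 32 + 4 + 2 = 4006 (decimal)
Compare 3497 vs 4006: larger = 4006
4006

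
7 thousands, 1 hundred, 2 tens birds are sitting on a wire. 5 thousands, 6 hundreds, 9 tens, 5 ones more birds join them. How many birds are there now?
Convert 7 thousands, 1 hundred, 2 tens (place-value notation) → 7×1000 + 1×100 + 2×10 = 7120 (decimal)
Convert 5 thousands, 6 hundreds, 9 tens, 5 ones (place-value notation) → 5×1000 + 6×100 + 9×10 + 5 = 5695 (decimal)
Compute 7120 + 5695 = 12815
12815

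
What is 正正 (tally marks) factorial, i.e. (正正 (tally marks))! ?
Convert 正正 (tally marks) → 5 + 5 = 10 (decimal)
Compute 10! = 3628800
3628800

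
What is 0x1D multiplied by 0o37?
Convert 0x1D (hexadecimal) → 1×16 + 13 = 29 (decimal)
Convert 0o37 (octal) → 3×8 + 7 = 31 (decimal)
Compute 29 × 31 = 899
899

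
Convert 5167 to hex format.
Convert 5167 (decimal) → 5167 = 1×4096 + 4×256 + 2×16 + 15 → 0x142F (hexadecimal)
0x142F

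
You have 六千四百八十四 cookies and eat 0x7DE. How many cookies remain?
Convert 六千四百八十四 (Chinese numeral) → 6×1000 + 4×100 + 8×10 + 4 = 6484 (decimal)
Convert 0x7DE (hexadecimal) → 7×256 + 13×16 + 14 = 2014 (decimal)
Compute 6484 - 2014 = 4470
4470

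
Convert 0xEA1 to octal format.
Convert 0xEA1 (hexadecimal) → 14×256 + 10×16 + 1 = 3745 (decimal)
Convert 3745 (decimal) → 3745 = 7×512 + 2×64 + 4×8 + 1 → 0o7241 (octal)
0o7241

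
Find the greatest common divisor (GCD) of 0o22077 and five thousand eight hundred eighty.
Convert 0o22077 (octal) → 2×4096 + 2×512 + 7×8 + 7 = 9279 (decimal)
Convert five thousand eight hundred eighty (English words) → 5×1000 + 8×100 + 80 = 5880 (decimal)
Compute gcd(9279, 5880) = 3
3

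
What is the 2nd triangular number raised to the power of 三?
Convert the 2nd triangular number (triangular index) → 2×3/2 = 3 (decimal)
Convert 三 (Chinese numeral) → 3 (decimal)
Compute 3 ^ 3 = 27
27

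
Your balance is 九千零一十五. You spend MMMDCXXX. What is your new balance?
Convert 九千零一十五 (Chinese numeral) → 9×1000 + 1×10 + 5 = 9015 (decimal)
Convert MMMDCXXX (Roman numeral) → 1000 + 1000 + 1000 + 500 + 100 + 10 + 10 + 10 = 3630 (decimal)
Compute 9015 - 3630 = 5385
5385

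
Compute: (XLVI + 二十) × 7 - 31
Convert XLVI (Roman numeral) → 40 + 5 + 1 = 46 (decimal)
Convert 二十 (Chinese numeral) → 2×10 = 20 (decimal)
Expression in decimal: (46 + 20) × 7 - 31
Parentheses first: 46 + 20 = 66
Multiply: 66 × 7 = 462
Subtract: 462 - 31 = 431
431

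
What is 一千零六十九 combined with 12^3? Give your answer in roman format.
Convert 一千零六十九 (Chinese numeral) → 1×1000 + 6×10 + 9 = 1069 (decimal)
Convert 12^3 (power) → 1728 (decimal)
Compute 1069 + 1728 = 2797
Convert 2797 (decimal) → 2797 = 1000 + 1000 + 500 + 100 + 100 + 90 + 5 + 1 + 1 → MMDCCXCVII (Roman numeral)
MMDCCXCVII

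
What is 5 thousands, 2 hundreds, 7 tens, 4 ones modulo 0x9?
Convert 5 thousands, 2 hundreds, 7 tens, 4 ones (place-value notation) → 5×1000 + 2×100 + 7×10 + 4 = 5274 (decimal)
Convert 0x9 (hexadecimal) → 9 (decimal)
Compute 5274 mod 9 = 0
0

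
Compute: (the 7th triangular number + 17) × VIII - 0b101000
Convert the 7th triangular number (triangular index) → 7×8/2 = 28 (decimal)
Convert VIII (Roman numeral) → 5 + 1 + 1 + 1 = 8 (decimal)
Convert 0b101000 (binary) → 32 + 8 = 40 (decimal)
Expression in decimal: (28 + 17) × 8 - 40
Parentheses first: 28 + 17 = 45
Multiply: 45 × 8 = 360
Subtract: 360 - 40 = 320
320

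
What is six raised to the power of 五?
Convert six (English words) → 6 (decimal)
Convert 五 (Chinese numeral) → 5 (decimal)
Compute 6 ^ 5 = 7776
7776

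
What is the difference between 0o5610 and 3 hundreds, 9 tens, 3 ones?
Convert 0o5610 (octal) → 5×512 + 6×64 + 1×8 = 2952 (decimal)
Convert 3 hundreds, 9 tens, 3 ones (place-value notation) → 3×100 + 9×10 + 3 = 393 (decimal)
Difference: |2952 - 393| = 2559
2559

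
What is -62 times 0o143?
Convert 0o143 (octal) → 1×64 + 4×8 + 3 = 99 (decimal)
Compute -62 × 99 = -6138
-6138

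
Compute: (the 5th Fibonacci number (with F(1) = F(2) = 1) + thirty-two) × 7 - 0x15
Convert the 5th Fibonacci number (with F(1) = F(2) = 1) (Fibonacci index) → 1, 1, 2, 3, 5 → 5 (decimal)
Convert thirty-two (English words) → 32 (decimal)
Convert 0x15 (hexadecimal) → 1×16 + 5 = 21 (decimal)
Expression in decimal: (5 + 32) × 7 - 21
Parentheses first: 5 + 32 = 37
Multiply: 37 × 7 = 259
Subtract: 259 - 21 = 238
238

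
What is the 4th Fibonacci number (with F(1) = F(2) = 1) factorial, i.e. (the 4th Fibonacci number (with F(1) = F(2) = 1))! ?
Convert the 4th Fibonacci number (with F(1) = F(2) = 1) (Fibonacci index) → 1, 1, 2, 3 → 3 (decimal)
Compute 3! = 6
6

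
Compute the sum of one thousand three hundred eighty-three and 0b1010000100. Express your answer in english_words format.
Convert one thousand three hundred eighty-three (English words) → 1×1000 + 3×100 + 83 = 1383 (decimal)
Convert 0b1010000100 (binary) → 512 + 128 + 4 = 644 (decimal)
Compute 1383 + 644 = 2027
Convert 2027 (decimal) → 2027 = 2×1000 + 27 → two thousand twenty-seven (English words)
two thousand twenty-seven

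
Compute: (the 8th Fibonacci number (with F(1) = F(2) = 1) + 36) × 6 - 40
Convert the 8th Fibonacci number (with F(1) = F(2) = 1) (Fibonacci index) → 1, 1, 2, 3, 5, 8, 13, 21 → 21 (decimal)
Expression in decimal: (21 + 36) × 6 - 40
Parentheses first: 21 + 36 = 57
Multiply: 57 × 6 = 342
Subtract: 342 - 40 = 302
302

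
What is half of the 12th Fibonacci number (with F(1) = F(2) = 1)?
The 12th Fibonacci number (with F(1) = F(2) = 1): 1, 1, 2, 3, 5, 8, 13, 21, 34, 55, 89, 144 → 144
Compute 144 ÷ 2 = 72
72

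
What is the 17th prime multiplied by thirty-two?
Convert the 17th prime (prime index) → 59 (decimal)
Convert thirty-two (English words) → 32 (decimal)
Compute 59 × 32 = 1888
1888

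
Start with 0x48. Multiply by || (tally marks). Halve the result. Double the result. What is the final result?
Convert 0x48 (hexadecimal) → 4×16 + 8 = 72 (decimal)
Start: 72
Convert || (tally marks) → 2 (decimal)
72 × 2 = 144
144 ÷ 2 = 72
72 × 2 = 144
144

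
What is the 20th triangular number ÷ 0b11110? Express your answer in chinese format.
Convert the 20th triangular number (triangular index) → 20×21/2 = 210 (decimal)
Convert 0b11110 (binary) → 16 + 8 + 4 + 2 = 30 (decimal)
Compute 210 ÷ 30 = 7
Convert 7 (decimal) → 七 (Chinese numeral)
七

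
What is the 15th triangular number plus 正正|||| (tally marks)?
The 15th triangular number = 15×16/2 = 120
Convert 正正|||| (tally marks) → 5 + 5 + 4 = 14 (decimal)
Compute 120 + 14 = 134
134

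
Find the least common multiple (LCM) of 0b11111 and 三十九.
Convert 0b11111 (binary) → 16 + 8 + 4 + 2 + 1 = 31 (decimal)
Convert 三十九 (Chinese numeral) → 3×10 + 9 = 39 (decimal)
Compute lcm(31, 39) = 1209
1209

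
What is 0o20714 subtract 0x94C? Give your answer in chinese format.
Convert 0o20714 (octal) → 2×4096 + 7×64 + 1×8 + 4 = 8652 (decimal)
Convert 0x94C (hexadecimal) → 9×256 + 4×16 + 12 = 2380 (decimal)
Compute 8652 - 2380 = 6272
Convert 6272 (decimal) → 6272 = 6×1000 + 2×100 + 7×10 + 2 → 六千二百七十二 (Chinese numeral)
六千二百七十二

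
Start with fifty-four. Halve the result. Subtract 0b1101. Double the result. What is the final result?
Convert fifty-four (English words) → 54 (decimal)
Start: 54
54 ÷ 2 = 27
Convert 0b1101 (binary) → 8 + 4 + 1 = 13 (decimal)
27 - 13 = 14
14 × 2 = 28
28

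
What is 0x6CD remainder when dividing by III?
Convert 0x6CD (hexadecimal) → 6×256 + 12×16 + 13 = 1741 (decimal)
Convert III (Roman numeral) → 1 + 1 + 1 = 3 (decimal)
Compute 1741 mod 3 = 1
1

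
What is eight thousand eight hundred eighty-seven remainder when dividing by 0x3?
Convert eight thousand eight hundred eighty-seven (English words) → 8×1000 + 8×100 + 87 = 8887 (decimal)
Convert 0x3 (hexadecimal) → 3 (decimal)
Compute 8887 mod 3 = 1
1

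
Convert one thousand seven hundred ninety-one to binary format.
Convert one thousand seven hundred ninety-one (English words) → 1×1000 + 7×100 + 91 = 1791 (decimal)
Convert 1791 (decimal) → 1791 = 1024 + 512 + 128 + 64 + 32 + 16 + 8 + 4 + 2 + 1 → 0b11011111111 (binary)
0b11011111111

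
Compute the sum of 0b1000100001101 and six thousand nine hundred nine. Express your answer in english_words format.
Convert 0b1000100001101 (binary) → 4096 + 256 + 8 + 4 + 1 = 4365 (decimal)
Convert six thousand nine hundred nine (English words) → 6×1000 + 9×100 + 9 = 6909 (decimal)
Compute 4365 + 6909 = 11274
Convert 11274 (decimal) → 11274 = 11×1000 + 2×100 + 74 → eleven thousand two hundred seventy-four (English words)
eleven thousand two hundred seventy-four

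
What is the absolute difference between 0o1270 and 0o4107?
Convert 0o1270 (octal) → 1×512 + 2×64 + 7×8 = 696 (decimal)
Convert 0o4107 (octal) → 4×512 + 1×64 + 7 = 2119 (decimal)
Compute |696 - 2119| = 1423
1423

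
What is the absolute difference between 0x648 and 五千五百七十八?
Convert 0x648 (hexadecimal) → 6×256 + 4×16 + 8 = 1608 (decimal)
Convert 五千五百七十八 (Chinese numeral) → 5×1000 + 5×100 + 7×10 + 8 = 5578 (decimal)
Compute |1608 - 5578| = 3970
3970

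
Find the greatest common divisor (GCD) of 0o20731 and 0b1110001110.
Convert 0o20731 (octal) → 2×4096 + 7×64 + 3×8 + 1 = 8665 (decimal)
Convert 0b1110001110 (binary) → 512 + 256 + 128 + 8 + 4 + 2 = 910 (decimal)
Compute gcd(8665, 910) = 5
5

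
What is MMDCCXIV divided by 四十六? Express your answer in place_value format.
Convert MMDCCXIV (Roman numeral) → 1000 + 1000 + 500 + 100 + 100 + 10 + 4 = 2714 (decimal)
Convert 四十六 (Chinese numeral) → 4×10 + 6 = 46 (decimal)
Compute 2714 ÷ 46 = 59
Convert 59 (decimal) → 59 = 5×10 + 9 → 5 tens, 9 ones (place-value notation)
5 tens, 9 ones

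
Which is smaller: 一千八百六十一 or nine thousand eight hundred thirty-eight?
Convert 一千八百六十一 (Chinese numeral) → 1×1000 + 8×100 + 6×10 + 1 = 1861 (decimal)
Convert nine thousand eight hundred thirty-eight (English words) → 9×1000 + 8×100 + 38 = 9838 (decimal)
Compare 1861 vs 9838: smaller = 1861
1861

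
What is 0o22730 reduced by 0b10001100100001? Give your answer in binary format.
Convert 0o22730 (octal) → 2×4096 + 2×512 + 7×64 + 3×8 = 9688 (decimal)
Convert 0b10001100100001 (binary) → 8192 + 512 + 256 + 32 + 1 = 8993 (decimal)
Compute 9688 - 8993 = 695
Convert 695 (decimal) → 695 = 512 + 128 + 32 + 16 + 4 + 2 + 1 → 0b1010110111 (binary)
0b1010110111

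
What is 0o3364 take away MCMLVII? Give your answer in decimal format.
Convert 0o3364 (octal) → 3×512 + 3×64 + 6×8 + 4 = 1780 (decimal)
Convert MCMLVII (Roman numeral) → 1000 + 900 + 50 + 5 + 1 + 1 = 1957 (decimal)
Compute 1780 - 1957 = -177
-177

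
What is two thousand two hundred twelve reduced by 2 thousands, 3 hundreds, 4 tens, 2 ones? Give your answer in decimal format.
Convert two thousand two hundred twelve (English words) → 2×1000 + 2×100 + 12 = 2212 (decimal)
Convert 2 thousands, 3 hundreds, 4 tens, 2 ones (place-value notation) → 2×1000 + 3×100 + 4×10 + 2 = 2342 (decimal)
Compute 2212 - 2342 = -130
-130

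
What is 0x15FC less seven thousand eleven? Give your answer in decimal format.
Convert 0x15FC (hexadecimal) → 1×4096 + 5×256 + 15×16 + 12 = 5628 (decimal)
Convert seven thousand eleven (English words) → 7×1000 + 11 = 7011 (decimal)
Compute 5628 - 7011 = -1383
-1383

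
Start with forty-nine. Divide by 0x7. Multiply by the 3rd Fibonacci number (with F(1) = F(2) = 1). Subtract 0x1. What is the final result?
Convert forty-nine (English words) → 49 (decimal)
Start: 49
Convert 0x7 (hexadecimal) → 7 (decimal)
49 ÷ 7 = 7
Convert the 3rd Fibonacci number (with F(1) = F(2) = 1) (Fibonacci index) → 1, 1, 2 → 2 (decimal)
7 × 2 = 14
Convert 0x1 (hexadecimal) → 1 (decimal)
14 - 1 = 13
13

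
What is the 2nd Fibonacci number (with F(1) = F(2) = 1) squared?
The 2nd Fibonacci number (with F(1) = F(2) = 1) = 1
Compute 1² = 1 × 1 = 1
1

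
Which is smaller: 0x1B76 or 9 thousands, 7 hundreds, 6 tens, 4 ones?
Convert 0x1B76 (hexadecimal) → 1×4096 + 11×256 + 7×16 + 6 = 7030 (decimal)
Convert 9 thousands, 7 hundreds, 6 tens, 4 ones (place-value notation) → 9×1000 + 7×100 + 6×10 + 4 = 9764 (decimal)
Compare 7030 vs 9764: smaller = 7030
7030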